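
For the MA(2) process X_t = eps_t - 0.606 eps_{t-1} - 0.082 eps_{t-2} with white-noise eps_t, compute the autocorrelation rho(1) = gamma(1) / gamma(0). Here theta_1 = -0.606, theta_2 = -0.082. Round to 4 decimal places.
\rho(1) = -0.4049

For an MA(q) process with theta_0 = 1, the autocovariance is
  gamma(k) = sigma^2 * sum_{i=0..q-k} theta_i * theta_{i+k},
and rho(k) = gamma(k) / gamma(0). Sigma^2 cancels.
  numerator   = (1)*(-0.606) + (-0.606)*(-0.082) = -0.556308.
  denominator = (1)^2 + (-0.606)^2 + (-0.082)^2 = 1.37396.
  rho(1) = -0.556308 / 1.37396 = -0.4049.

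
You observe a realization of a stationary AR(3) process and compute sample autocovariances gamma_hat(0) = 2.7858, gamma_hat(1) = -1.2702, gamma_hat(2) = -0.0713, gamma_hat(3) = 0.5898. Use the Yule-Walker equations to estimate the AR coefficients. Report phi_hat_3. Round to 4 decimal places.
\hat\phi_{3} = 0.0860

The Yule-Walker equations for an AR(p) process read, in matrix form,
  Gamma_p phi = r_p,   with   (Gamma_p)_{ij} = gamma(|i - j|),
                       (r_p)_i = gamma(i),   i,j = 1..p.
Substitute the sample gammas (Toeplitz matrix and right-hand side of size 3):
  Gamma_p = [[2.7858, -1.2702, -0.0713], [-1.2702, 2.7858, -1.2702], [-0.0713, -1.2702, 2.7858]]
  r_p     = [-1.2702, -0.0713, 0.5898]
Written out (R1..R3):
  (R1) 2.7858 phi_1 - 1.2702 phi_2 - 0.0713 phi_3 = -1.2702
  (R2) -1.2702 phi_1 + 2.7858 phi_2 - 1.2702 phi_3 = -0.0713
  (R3) -0.0713 phi_1 - 1.2702 phi_2 + 2.7858 phi_3 = 0.5898
Gaussian elimination:
  R2 <- R2 - (-1.2702/2.7858) R1 = R2 - (-0.455955) R1:  2.206646 phi_2 - 1.30271 phi_3 = -0.650454
  R3 <- R3 - (-0.0713/2.7858) R1 = R3 - (-0.025594) R1:  -1.30271 phi_2 + 2.783975 phi_3 = 0.55729
  R3 <- R3 - (-1.30271/2.206646) R2 = R3 - (-0.590357) R2:  2.014911 phi_3 = 0.17329
Back-substitution:
  phi_hat_3 = 0.17329 / 2.014911 = 0.086004
  phi_hat_2 = (-0.650454 - (-1.30271)(0.086004)) / 2.206646 = -0.243998
  phi_hat_1 = (-1.2702 - (-1.2702)(-0.243998) - (-0.0713)(0.086004)) / 2.7858 = -0.565006
So phi_hat = [-0.5650, -0.2440, 0.0860].
Therefore phi_hat_3 = 0.0860.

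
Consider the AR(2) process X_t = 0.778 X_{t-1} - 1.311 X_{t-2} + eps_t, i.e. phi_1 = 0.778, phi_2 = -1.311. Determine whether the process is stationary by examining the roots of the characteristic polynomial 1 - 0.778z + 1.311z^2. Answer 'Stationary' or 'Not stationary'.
\text{Not stationary}

The AR(p) characteristic polynomial is P(z) = 1 - 0.778z + 1.311z^2.
Stationarity requires all roots to lie outside the unit circle, i.e. |z| > 1 for every root.
Set 1 + (-0.778) z + (1.311) z^2 = 0, i.e. a z^2 + b z + c = 0 with a = 1.311, b = -0.778, c = 1.
Discriminant D = b^2 - 4ac = (-0.778)^2 - 4*(1.311)*1 = 0.605284 - (5.244) = -4.638716.
D < 0, so the roots are the complex-conjugate pair z = (-b +/- i sqrt(-D)) / (2a) = 0.2967 +/- 0.8214i.
For a conjugate pair |z|^2 = z * conj(z) = (product of roots) = c/a = 1/(1.311) = 0.762777, so |z| = sqrt(0.762777) = 0.8734 for both roots.
Moduli of all roots: 0.8734, 0.8734.
All moduli strictly greater than 1? No.
Verdict: Not stationary.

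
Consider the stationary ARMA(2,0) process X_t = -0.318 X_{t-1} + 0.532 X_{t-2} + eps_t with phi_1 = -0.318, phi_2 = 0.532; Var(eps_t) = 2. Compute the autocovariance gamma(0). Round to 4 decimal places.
\gamma(0) = 5.1821

Multiply the model equation by X_{t-k} and take expectations. With theta_0 = psi_0 = 1 and psi_j the MA(infinity) weights, this gives
  gamma(k) - sum_i phi_i gamma(k-i) = c_k,
  c_k = sigma^2 * sum_{j=k..q} theta_j psi_{j-k}   (c_k = 0 for k > q),
using gamma(-m) = gamma(m).
Pure AR (q = 0): c_0 = sigma^2 = 2, c_k = 0 for k >= 1.
Equations for k = 0, 1, 2 (AR order 2, c_2 = 0):
  (E0) gamma(0) = phi_1 gamma(1) + phi_2 gamma(2) + c_0
  (E1) gamma(1) = phi_1 gamma(0) + phi_2 gamma(1) + c_1
  (E2) gamma(2) = phi_1 gamma(1) + phi_2 gamma(0)
From (E1): gamma(1) = A gamma(0) + B with
  A = phi_1 / (1 - phi_2) = -0.318 / 0.468 = -0.679487,   B = c_1 / (1 - phi_2) = 0 / 0.468 = 0.
Insert (E2) into (E0): gamma(0) (1 - phi_2^2) = phi_1 (1 + phi_2) gamma(1) + c_0.
  phi_1 (1 + phi_2) = (-0.318)(1.532) = -0.487176,   1 - phi_2^2 = 0.716976.
Replace gamma(1) by A gamma(0) + B and collect gamma(0):
  gamma(0) [0.716976 - (-0.487176)(-0.679487)] = c_0 = 2
  gamma(0) * 0.385946 = 2
  gamma(0) = 2 / 0.385946 = 5.18207.
Therefore gamma(0) = 5.1821 (to 4 decimal places).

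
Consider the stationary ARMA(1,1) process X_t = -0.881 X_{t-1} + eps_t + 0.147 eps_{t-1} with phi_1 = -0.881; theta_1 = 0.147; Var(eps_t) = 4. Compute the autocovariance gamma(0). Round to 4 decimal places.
\gamma(0) = 13.6276

Multiply the model equation by X_{t-k} and take expectations. With theta_0 = psi_0 = 1 and psi_j the MA(infinity) weights, this gives
  gamma(k) - sum_i phi_i gamma(k-i) = c_k,
  c_k = sigma^2 * sum_{j=k..q} theta_j psi_{j-k}   (c_k = 0 for k > q),
using gamma(-m) = gamma(m).
psi-weights needed (psi_j = theta_j + sum_i phi_i psi_{j-i}):
  psi_1 = theta_1 + phi_1 = 0.147 + (-0.881) = -0.734
Right-hand sides:
  c_0 = sigma^2 (1 + theta_1 psi_1) = 4 * (1 + (0.147)(-0.734)) = 4 * 0.892102 = 3.568408
  c_1 = sigma^2 theta_1 = 4 * (0.147) = 0.588
  c_2 = 0
Equations for k = 0 and k = 1 (AR order 1):
  gamma(0) = phi_1 gamma(1) + c_0
  gamma(1) = phi_1 gamma(0) + c_1
Substituting the second into the first: gamma(0) (1 - phi_1^2) = c_0 + phi_1 c_1, so
  gamma(0) = (c_0 + phi_1 c_1) / (1 - phi_1^2) = (3.568408 + (-0.881)(0.588)) / (1 - (-0.881)^2) = 3.05038 / 0.223839 = 13.627563.
Therefore gamma(0) = 13.6276 (to 4 decimal places).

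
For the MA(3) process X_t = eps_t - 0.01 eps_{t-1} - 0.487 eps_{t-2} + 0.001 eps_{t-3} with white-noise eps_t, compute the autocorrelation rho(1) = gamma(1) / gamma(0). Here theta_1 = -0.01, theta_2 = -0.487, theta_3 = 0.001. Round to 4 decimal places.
\rho(1) = -0.0045

For an MA(q) process with theta_0 = 1, the autocovariance is
  gamma(k) = sigma^2 * sum_{i=0..q-k} theta_i * theta_{i+k},
and rho(k) = gamma(k) / gamma(0). Sigma^2 cancels.
  numerator   = (1)*(-0.01) + (-0.01)*(-0.487) + (-0.487)*(0.001) = -0.005617.
  denominator = (1)^2 + (-0.01)^2 + (-0.487)^2 + (0.001)^2 = 1.23727.
  rho(1) = -0.005617 / 1.23727 = -0.0045.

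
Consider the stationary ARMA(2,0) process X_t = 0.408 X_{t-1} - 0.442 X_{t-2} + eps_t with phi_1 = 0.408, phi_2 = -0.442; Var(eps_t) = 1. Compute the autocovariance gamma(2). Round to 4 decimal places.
\gamma(2) = -0.4412

Multiply the model equation by X_{t-k} and take expectations. With theta_0 = psi_0 = 1 and psi_j the MA(infinity) weights, this gives
  gamma(k) - sum_i phi_i gamma(k-i) = c_k,
  c_k = sigma^2 * sum_{j=k..q} theta_j psi_{j-k}   (c_k = 0 for k > q),
using gamma(-m) = gamma(m).
Pure AR (q = 0): c_0 = sigma^2 = 1, c_k = 0 for k >= 1.
Equations for k = 0, 1, 2 (AR order 2, c_2 = 0):
  (E0) gamma(0) = phi_1 gamma(1) + phi_2 gamma(2) + c_0
  (E1) gamma(1) = phi_1 gamma(0) + phi_2 gamma(1) + c_1
  (E2) gamma(2) = phi_1 gamma(1) + phi_2 gamma(0)
From (E1): gamma(1) = A gamma(0) + B with
  A = phi_1 / (1 - phi_2) = 0.408 / 1.442 = 0.28294,   B = c_1 / (1 - phi_2) = 0 / 1.442 = 0.
Insert (E2) into (E0): gamma(0) (1 - phi_2^2) = phi_1 (1 + phi_2) gamma(1) + c_0.
  phi_1 (1 + phi_2) = (0.408)(0.558) = 0.227664,   1 - phi_2^2 = 0.804636.
Replace gamma(1) by A gamma(0) + B and collect gamma(0):
  gamma(0) [0.804636 - (0.227664)(0.28294)] = c_0 = 1
  gamma(0) * 0.740221 = 1
  gamma(0) = 1 / 0.740221 = 1.350949.
  gamma(1) = A gamma(0) = (0.28294)(1.350949) = 0.382238.
  gamma(2) = phi_1 gamma(1) + phi_2 gamma(0) = (0.408)(0.382238) + (-0.442)(1.350949) = -0.441166.
Therefore gamma(2) = -0.4412 (to 4 decimal places).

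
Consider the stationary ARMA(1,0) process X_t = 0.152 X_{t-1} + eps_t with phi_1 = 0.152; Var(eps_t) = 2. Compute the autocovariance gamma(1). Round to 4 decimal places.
\gamma(1) = 0.3112

Multiply the model equation by X_{t-k} and take expectations. With theta_0 = psi_0 = 1 and psi_j the MA(infinity) weights, this gives
  gamma(k) - sum_i phi_i gamma(k-i) = c_k,
  c_k = sigma^2 * sum_{j=k..q} theta_j psi_{j-k}   (c_k = 0 for k > q),
using gamma(-m) = gamma(m).
Pure AR (q = 0): c_0 = sigma^2 = 2, c_k = 0 for k >= 1.
Equations for k = 0 and k = 1 (AR order 1):
  gamma(0) = phi_1 gamma(1) + c_0
  gamma(1) = phi_1 gamma(0) + c_1
Substituting the second into the first: gamma(0) (1 - phi_1^2) = c_0 + phi_1 c_1, so
  gamma(0) = c_0 / (1 - phi_1^2) = 2 / (1 - (0.152)^2) = 2 / 0.976896 = 2.047301.
  gamma(1) = phi_1 gamma(0) = (0.152)(2.047301) = 0.31119.
Therefore gamma(1) = 0.3112 (to 4 decimal places).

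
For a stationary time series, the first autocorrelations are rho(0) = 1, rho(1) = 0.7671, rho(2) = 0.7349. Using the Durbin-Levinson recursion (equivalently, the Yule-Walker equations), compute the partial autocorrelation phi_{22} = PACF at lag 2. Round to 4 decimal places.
\phi_{22} = 0.3559

The PACF at lag k is phi_{kk}, the last component of the solution
to the Yule-Walker system G_k phi = r_k where
  (G_k)_{ij} = rho(|i - j|), (r_k)_i = rho(i), i,j = 1..k.
Equivalently, Durbin-Levinson gives phi_{kk} iteratively:
  phi_{11} = rho(1)
  phi_{kk} = [rho(k) - sum_{j=1..k-1} phi_{k-1,j} rho(k-j)]
            / [1 - sum_{j=1..k-1} phi_{k-1,j} rho(j)],
  phi_{k,j} = phi_{k-1,j} - phi_{kk} phi_{k-1,k-j},  j = 1..k-1.
Step k = 1:
  phi_11 = rho(1) = 0.7671.
Step k = 2:
  phi_22 = [rho(2) - phi_11 rho(1)] / [1 - phi_11 rho(1)] = [0.7349 - (0.7671)(0.7671)] / [1 - (0.7671)(0.7671)]
         = 0.14645759 / 0.41155759 = 0.3559.
Therefore phi_{22} = 0.3559.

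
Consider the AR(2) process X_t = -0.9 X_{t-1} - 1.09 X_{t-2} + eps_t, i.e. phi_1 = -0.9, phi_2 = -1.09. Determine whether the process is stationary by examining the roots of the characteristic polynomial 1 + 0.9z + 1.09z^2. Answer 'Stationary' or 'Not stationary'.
\text{Not stationary}

The AR(p) characteristic polynomial is P(z) = 1 + 0.9z + 1.09z^2.
Stationarity requires all roots to lie outside the unit circle, i.e. |z| > 1 for every root.
Set 1 + (0.9) z + (1.09) z^2 = 0, i.e. a z^2 + b z + c = 0 with a = 1.09, b = 0.9, c = 1.
Discriminant D = b^2 - 4ac = (0.9)^2 - 4*(1.09)*1 = 0.81 - (4.36) = -3.55.
D < 0, so the roots are the complex-conjugate pair z = (-b +/- i sqrt(-D)) / (2a) = -0.4128 +/- 0.8643i.
For a conjugate pair |z|^2 = z * conj(z) = (product of roots) = c/a = 1/(1.09) = 0.917431, so |z| = sqrt(0.917431) = 0.9578 for both roots.
Moduli of all roots: 0.9578, 0.9578.
All moduli strictly greater than 1? No.
Verdict: Not stationary.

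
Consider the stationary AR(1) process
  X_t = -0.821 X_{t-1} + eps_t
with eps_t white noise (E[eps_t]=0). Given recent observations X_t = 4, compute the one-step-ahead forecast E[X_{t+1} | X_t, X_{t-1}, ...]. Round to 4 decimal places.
E[X_{t+1} \mid \mathcal F_t] = -3.2840

For an AR(p) model X_t = c + sum_i phi_i X_{t-i} + eps_t, the
one-step-ahead conditional mean is
  E[X_{t+1} | X_t, ...] = c + sum_i phi_i X_{t+1-i}.
Substitute known values:
  E[X_{t+1} | ...] = (-0.821) * (4)
                   = -3.2840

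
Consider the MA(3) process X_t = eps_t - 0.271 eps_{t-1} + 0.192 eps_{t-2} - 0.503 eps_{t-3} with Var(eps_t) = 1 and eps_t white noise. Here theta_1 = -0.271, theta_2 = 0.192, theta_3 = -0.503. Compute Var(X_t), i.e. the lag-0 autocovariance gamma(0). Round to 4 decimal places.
\gamma(0) = 1.3633

For an MA(q) process X_t = eps_t + sum_i theta_i eps_{t-i} with
Var(eps_t) = sigma^2, the variance is
  gamma(0) = sigma^2 * (1 + sum_i theta_i^2).
  sum_i theta_i^2 = (-0.271)^2 + (0.192)^2 + (-0.503)^2 = 0.073441 + 0.036864 + 0.253009 = 0.363314.
  gamma(0) = 1 * (1 + 0.363314) = 1 * 1.363314 = 1.363314, which rounds to 1.3633.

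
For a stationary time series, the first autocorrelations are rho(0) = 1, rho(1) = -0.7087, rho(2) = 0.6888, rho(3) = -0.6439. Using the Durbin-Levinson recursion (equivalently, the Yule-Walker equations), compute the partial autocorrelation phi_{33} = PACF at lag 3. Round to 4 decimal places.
\phi_{33} = -0.1708

The PACF at lag k is phi_{kk}, the last component of the solution
to the Yule-Walker system G_k phi = r_k where
  (G_k)_{ij} = rho(|i - j|), (r_k)_i = rho(i), i,j = 1..k.
Equivalently, Durbin-Levinson gives phi_{kk} iteratively:
  phi_{11} = rho(1)
  phi_{kk} = [rho(k) - sum_{j=1..k-1} phi_{k-1,j} rho(k-j)]
            / [1 - sum_{j=1..k-1} phi_{k-1,j} rho(j)],
  phi_{k,j} = phi_{k-1,j} - phi_{kk} phi_{k-1,k-j},  j = 1..k-1.
Step k = 1:
  phi_11 = rho(1) = -0.7087.
Step k = 2:
  phi_22 = [rho(2) - phi_11 rho(1)] / [1 - phi_11 rho(1)] = [0.6888 - (-0.7087)(-0.7087)] / [1 - (-0.7087)(-0.7087)]
         = 0.18654431 / 0.49774431 = 0.374779.
  Update: phi_21 = phi_11 - phi_22 phi_11 = -0.7087 - (0.374779)(-0.7087) = -0.443094.
Step k = 3:
  phi_33 = [rho(3) - phi_21 rho(2) - phi_22 rho(1)] / [1 - phi_21 rho(1) - phi_22 rho(2)]
    numerator   = -0.6439 - (-0.443094)(0.6888) - (0.374779)(-0.7087) = -0.0730908
    denominator = 1 - (-0.443094)(-0.7087) - (0.374779)(0.6888) = 0.42783135
  phi_33 = -0.0730908 / 0.42783135 = -0.1708.
Therefore phi_{33} = -0.1708.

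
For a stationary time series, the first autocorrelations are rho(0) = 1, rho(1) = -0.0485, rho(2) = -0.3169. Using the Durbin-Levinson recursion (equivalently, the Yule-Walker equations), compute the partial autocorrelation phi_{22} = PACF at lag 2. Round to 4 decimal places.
\phi_{22} = -0.3200

The PACF at lag k is phi_{kk}, the last component of the solution
to the Yule-Walker system G_k phi = r_k where
  (G_k)_{ij} = rho(|i - j|), (r_k)_i = rho(i), i,j = 1..k.
Equivalently, Durbin-Levinson gives phi_{kk} iteratively:
  phi_{11} = rho(1)
  phi_{kk} = [rho(k) - sum_{j=1..k-1} phi_{k-1,j} rho(k-j)]
            / [1 - sum_{j=1..k-1} phi_{k-1,j} rho(j)],
  phi_{k,j} = phi_{k-1,j} - phi_{kk} phi_{k-1,k-j},  j = 1..k-1.
Step k = 1:
  phi_11 = rho(1) = -0.0485.
Step k = 2:
  phi_22 = [rho(2) - phi_11 rho(1)] / [1 - phi_11 rho(1)] = [-0.3169 - (-0.0485)(-0.0485)] / [1 - (-0.0485)(-0.0485)]
         = -0.31925225 / 0.99764775 = -0.32.
Therefore phi_{22} = -0.3200.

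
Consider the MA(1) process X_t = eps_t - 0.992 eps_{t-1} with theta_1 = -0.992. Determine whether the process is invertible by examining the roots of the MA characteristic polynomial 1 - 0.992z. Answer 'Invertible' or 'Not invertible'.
\text{Invertible}

The MA(q) characteristic polynomial is P(z) = 1 - 0.992z.
Invertibility requires all roots to lie outside the unit circle, i.e. |z| > 1 for every root.
This is linear in z: 1 + (-0.992) z = 0  =>  z = -1/(-0.992) = 1.008065,  |z| = 1.008065.
Moduli of all roots: 1.0081.
All moduli strictly greater than 1? Yes.
Verdict: Invertible.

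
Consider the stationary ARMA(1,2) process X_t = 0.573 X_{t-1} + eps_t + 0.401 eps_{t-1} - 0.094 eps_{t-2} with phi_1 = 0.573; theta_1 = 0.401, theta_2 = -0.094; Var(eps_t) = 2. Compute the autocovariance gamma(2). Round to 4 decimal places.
\gamma(2) = 1.6568

Multiply the model equation by X_{t-k} and take expectations. With theta_0 = psi_0 = 1 and psi_j the MA(infinity) weights, this gives
  gamma(k) - sum_i phi_i gamma(k-i) = c_k,
  c_k = sigma^2 * sum_{j=k..q} theta_j psi_{j-k}   (c_k = 0 for k > q),
using gamma(-m) = gamma(m).
psi-weights needed (psi_j = theta_j + sum_i phi_i psi_{j-i}):
  psi_1 = theta_1 + phi_1 = 0.401 + (0.573) = 0.974
  psi_2 = theta_2 + phi_1 psi_1 = -0.094 + (0.573)(0.974) = 0.464102
Right-hand sides:
  c_0 = sigma^2 (1 + theta_1 psi_1 + theta_2 psi_2) = 2 * (1 + (0.401)(0.974) + (-0.094)(0.464102)) = 2 * 1.346948 = 2.693897
  c_1 = sigma^2 (theta_1 + theta_2 psi_1) = 2 * (0.401 + (-0.094)(0.974)) = 0.618888
  c_2 = sigma^2 theta_2 = 2 * (-0.094) = -0.188
Equations for k = 0 and k = 1 (AR order 1):
  gamma(0) = phi_1 gamma(1) + c_0
  gamma(1) = phi_1 gamma(0) + c_1
Substituting the second into the first: gamma(0) (1 - phi_1^2) = c_0 + phi_1 c_1, so
  gamma(0) = (c_0 + phi_1 c_1) / (1 - phi_1^2) = (2.693897 + (0.573)(0.618888)) / (1 - (0.573)^2) = 3.04852 / 0.671671 = 4.53871.
  gamma(1) = phi_1 gamma(0) + c_1 = (0.573)(4.53871) + (0.618888) = 3.219569.
For k = 2: gamma(2) = phi_1 gamma(1) + c_2
  = (0.573)(3.219569) + (-0.188) = 1.656813.
Therefore gamma(2) = 1.6568 (to 4 decimal places).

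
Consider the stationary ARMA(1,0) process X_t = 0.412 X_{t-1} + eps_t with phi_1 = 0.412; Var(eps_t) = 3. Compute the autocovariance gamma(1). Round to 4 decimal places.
\gamma(1) = 1.4887

Multiply the model equation by X_{t-k} and take expectations. With theta_0 = psi_0 = 1 and psi_j the MA(infinity) weights, this gives
  gamma(k) - sum_i phi_i gamma(k-i) = c_k,
  c_k = sigma^2 * sum_{j=k..q} theta_j psi_{j-k}   (c_k = 0 for k > q),
using gamma(-m) = gamma(m).
Pure AR (q = 0): c_0 = sigma^2 = 3, c_k = 0 for k >= 1.
Equations for k = 0 and k = 1 (AR order 1):
  gamma(0) = phi_1 gamma(1) + c_0
  gamma(1) = phi_1 gamma(0) + c_1
Substituting the second into the first: gamma(0) (1 - phi_1^2) = c_0 + phi_1 c_1, so
  gamma(0) = c_0 / (1 - phi_1^2) = 3 / (1 - (0.412)^2) = 3 / 0.830256 = 3.613343.
  gamma(1) = phi_1 gamma(0) = (0.412)(3.613343) = 1.488697.
Therefore gamma(1) = 1.4887 (to 4 decimal places).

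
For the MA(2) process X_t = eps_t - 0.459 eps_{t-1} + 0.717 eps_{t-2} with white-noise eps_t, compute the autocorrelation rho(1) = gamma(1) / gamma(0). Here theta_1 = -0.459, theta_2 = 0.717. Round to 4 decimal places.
\rho(1) = -0.4569

For an MA(q) process with theta_0 = 1, the autocovariance is
  gamma(k) = sigma^2 * sum_{i=0..q-k} theta_i * theta_{i+k},
and rho(k) = gamma(k) / gamma(0). Sigma^2 cancels.
  numerator   = (1)*(-0.459) + (-0.459)*(0.717) = -0.788103.
  denominator = (1)^2 + (-0.459)^2 + (0.717)^2 = 1.72477.
  rho(1) = -0.788103 / 1.72477 = -0.4569.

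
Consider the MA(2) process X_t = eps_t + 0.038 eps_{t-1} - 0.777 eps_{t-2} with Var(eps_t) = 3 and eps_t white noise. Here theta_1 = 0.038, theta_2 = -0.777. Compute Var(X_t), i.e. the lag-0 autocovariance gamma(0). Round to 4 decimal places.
\gamma(0) = 4.8155

For an MA(q) process X_t = eps_t + sum_i theta_i eps_{t-i} with
Var(eps_t) = sigma^2, the variance is
  gamma(0) = sigma^2 * (1 + sum_i theta_i^2).
  sum_i theta_i^2 = (0.038)^2 + (-0.777)^2 = 0.001444 + 0.603729 = 0.605173.
  gamma(0) = 3 * (1 + 0.605173) = 3 * 1.605173 = 4.815519, which rounds to 4.8155.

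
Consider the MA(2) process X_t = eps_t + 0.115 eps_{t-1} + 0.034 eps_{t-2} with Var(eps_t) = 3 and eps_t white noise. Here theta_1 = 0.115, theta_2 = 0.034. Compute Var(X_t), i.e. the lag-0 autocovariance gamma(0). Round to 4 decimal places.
\gamma(0) = 3.0431

For an MA(q) process X_t = eps_t + sum_i theta_i eps_{t-i} with
Var(eps_t) = sigma^2, the variance is
  gamma(0) = sigma^2 * (1 + sum_i theta_i^2).
  sum_i theta_i^2 = (0.115)^2 + (0.034)^2 = 0.013225 + 0.001156 = 0.014381.
  gamma(0) = 3 * (1 + 0.014381) = 3 * 1.014381 = 3.043143, which rounds to 3.0431.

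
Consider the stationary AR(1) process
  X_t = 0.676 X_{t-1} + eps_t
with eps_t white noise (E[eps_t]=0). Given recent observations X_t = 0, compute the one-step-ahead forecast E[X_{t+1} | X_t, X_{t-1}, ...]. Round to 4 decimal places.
E[X_{t+1} \mid \mathcal F_t] = 0.0000

For an AR(p) model X_t = c + sum_i phi_i X_{t-i} + eps_t, the
one-step-ahead conditional mean is
  E[X_{t+1} | X_t, ...] = c + sum_i phi_i X_{t+1-i}.
Substitute known values:
  E[X_{t+1} | ...] = (0.676) * (0)
                   = 0.0000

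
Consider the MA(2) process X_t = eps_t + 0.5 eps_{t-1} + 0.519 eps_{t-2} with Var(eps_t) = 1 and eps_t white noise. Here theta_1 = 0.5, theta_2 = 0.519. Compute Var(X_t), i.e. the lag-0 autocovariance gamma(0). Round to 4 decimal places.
\gamma(0) = 1.5194

For an MA(q) process X_t = eps_t + sum_i theta_i eps_{t-i} with
Var(eps_t) = sigma^2, the variance is
  gamma(0) = sigma^2 * (1 + sum_i theta_i^2).
  sum_i theta_i^2 = (0.5)^2 + (0.519)^2 = 0.25 + 0.269361 = 0.519361.
  gamma(0) = 1 * (1 + 0.519361) = 1 * 1.519361 = 1.519361, which rounds to 1.5194.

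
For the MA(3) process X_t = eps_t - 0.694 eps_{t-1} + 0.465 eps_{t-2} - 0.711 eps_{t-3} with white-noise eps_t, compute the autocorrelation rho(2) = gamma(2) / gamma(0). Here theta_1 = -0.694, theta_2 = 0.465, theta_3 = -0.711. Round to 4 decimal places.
\rho(2) = 0.4350

For an MA(q) process with theta_0 = 1, the autocovariance is
  gamma(k) = sigma^2 * sum_{i=0..q-k} theta_i * theta_{i+k},
and rho(k) = gamma(k) / gamma(0). Sigma^2 cancels.
  numerator   = (1)*(0.465) + (-0.694)*(-0.711) = 0.958434.
  denominator = (1)^2 + (-0.694)^2 + (0.465)^2 + (-0.711)^2 = 2.203382.
  rho(2) = 0.958434 / 2.203382 = 0.4350.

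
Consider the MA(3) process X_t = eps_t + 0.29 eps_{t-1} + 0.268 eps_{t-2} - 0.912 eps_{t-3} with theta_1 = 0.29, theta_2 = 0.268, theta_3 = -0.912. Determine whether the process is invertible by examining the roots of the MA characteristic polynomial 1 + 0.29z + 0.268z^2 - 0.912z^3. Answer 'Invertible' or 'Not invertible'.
\text{Not invertible}

The MA(q) characteristic polynomial is P(z) = 1 + 0.29z + 0.268z^2 - 0.912z^3.
Invertibility requires all roots to lie outside the unit circle, i.e. |z| > 1 for every root.
Degree 3: look for a simple real root z0 first, then factor out (1 - z/z0) and solve the remaining quadratic.
Testing z0 = 1.25: P(1.25) = 1 + (0.29)(1.25) + (0.268)(1.25)^2 + (-0.912)(1.25)^3
  = 1 + (0.3625) + (0.41875) + (-1.78125) = 0.  So z_0 = 1.25 is a root, |z_0| = 1.25.
Divide out the factor (1 - 0.8 z) = (1 - z/z0) (since 1/z0 = 0.8):
  P(z) = (1 - 0.8 z)(1 + (1.09) z + (1.14) z^2)
  [check: z-coef 1.09 - (0.8) = 0.29; z^2-coef 1.14 - (0.8)(1.09) = 0.268; z^3-coef -(0.8)(1.14) = -0.912.]
Remaining roots from the quadratic factor 1 + (1.09) z + (1.14) z^2:
  Set 1 + (1.09) z + (1.14) z^2 = 0, i.e. a z^2 + b z + c = 0 with a = 1.14, b = 1.09, c = 1.
  Discriminant D = b^2 - 4ac = (1.09)^2 - 4*(1.14)*1 = 1.1881 - (4.56) = -3.3719.
  D < 0, so the roots are the complex-conjugate pair z = (-b +/- i sqrt(-D)) / (2a) = -0.4781 +/- 0.8054i.
  For a conjugate pair |z|^2 = z * conj(z) = (product of roots) = c/a = 1/(1.14) = 0.877193, so |z| = sqrt(0.877193) = 0.9366 for both roots.
Moduli of all roots: 1.2500, 0.9366, 0.9366.
All moduli strictly greater than 1? No.
Verdict: Not invertible.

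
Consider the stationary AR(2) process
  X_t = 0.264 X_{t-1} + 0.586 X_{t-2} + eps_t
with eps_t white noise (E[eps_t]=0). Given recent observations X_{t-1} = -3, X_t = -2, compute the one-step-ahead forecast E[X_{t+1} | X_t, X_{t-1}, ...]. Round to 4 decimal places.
E[X_{t+1} \mid \mathcal F_t] = -2.2860

For an AR(p) model X_t = c + sum_i phi_i X_{t-i} + eps_t, the
one-step-ahead conditional mean is
  E[X_{t+1} | X_t, ...] = c + sum_i phi_i X_{t+1-i}.
Substitute known values:
  E[X_{t+1} | ...] = (0.264) * (-2) + (0.586) * (-3)
                   = -2.2860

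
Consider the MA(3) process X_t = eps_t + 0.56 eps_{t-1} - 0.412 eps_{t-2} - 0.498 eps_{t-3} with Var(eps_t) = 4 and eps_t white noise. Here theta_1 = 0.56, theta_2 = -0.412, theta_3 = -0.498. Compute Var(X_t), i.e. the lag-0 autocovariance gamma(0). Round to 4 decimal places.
\gamma(0) = 6.9254

For an MA(q) process X_t = eps_t + sum_i theta_i eps_{t-i} with
Var(eps_t) = sigma^2, the variance is
  gamma(0) = sigma^2 * (1 + sum_i theta_i^2).
  sum_i theta_i^2 = (0.56)^2 + (-0.412)^2 + (-0.498)^2 = 0.3136 + 0.169744 + 0.248004 = 0.731348.
  gamma(0) = 4 * (1 + 0.731348) = 4 * 1.731348 = 6.925392, which rounds to 6.9254.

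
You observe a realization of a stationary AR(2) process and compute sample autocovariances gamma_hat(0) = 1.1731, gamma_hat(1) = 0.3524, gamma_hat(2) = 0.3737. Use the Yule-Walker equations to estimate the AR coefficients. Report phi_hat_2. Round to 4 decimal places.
\hat\phi_{2} = 0.2510

The Yule-Walker equations for an AR(p) process read, in matrix form,
  Gamma_p phi = r_p,   with   (Gamma_p)_{ij} = gamma(|i - j|),
                       (r_p)_i = gamma(i),   i,j = 1..p.
Substitute the sample gammas (Toeplitz matrix and right-hand side of size 2):
  Gamma_p = [[1.1731, 0.3524], [0.3524, 1.1731]]
  r_p     = [0.3524, 0.3737]
Written out:
  1.1731 phi_1 + 0.3524 phi_2 = 0.3524
  0.3524 phi_1 + 1.1731 phi_2 = 0.3737
Solve by Cramer's rule:
  det = gamma(0)^2 - gamma(1)^2 = (1.1731)^2 - (0.3524)^2 = 1.37616361 - 0.12418576 = 1.25197785
  phi_hat_1 = [gamma(1) gamma(0) - gamma(1) gamma(2)] / det = [(0.3524)(1.1731) - (0.3524)(0.3737)] / 1.25197785 = 0.28170856 / 1.25197785 = 0.225
  phi_hat_2 = [gamma(0) gamma(2) - gamma(1)^2] / det = [(1.1731)(0.3737) - (0.3524)^2] / 1.25197785 = 0.31420171 / 1.25197785 = 0.251
So phi_hat = [0.2250, 0.2510].
Therefore phi_hat_2 = 0.2510.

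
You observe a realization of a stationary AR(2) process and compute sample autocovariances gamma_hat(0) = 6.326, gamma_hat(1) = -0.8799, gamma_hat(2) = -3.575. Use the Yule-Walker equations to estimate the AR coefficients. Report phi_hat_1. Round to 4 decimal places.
\hat\phi_{1} = -0.2220

The Yule-Walker equations for an AR(p) process read, in matrix form,
  Gamma_p phi = r_p,   with   (Gamma_p)_{ij} = gamma(|i - j|),
                       (r_p)_i = gamma(i),   i,j = 1..p.
Substitute the sample gammas (Toeplitz matrix and right-hand side of size 2):
  Gamma_p = [[6.326, -0.8799], [-0.8799, 6.326]]
  r_p     = [-0.8799, -3.575]
Written out:
  6.326 phi_1 - 0.8799 phi_2 = -0.8799
  -0.8799 phi_1 + 6.326 phi_2 = -3.575
Solve by Cramer's rule:
  det = gamma(0)^2 - gamma(1)^2 = (6.326)^2 - (-0.8799)^2 = 40.018276 - 0.77422401 = 39.24405199
  phi_hat_1 = [gamma(1) gamma(0) - gamma(1) gamma(2)] / det = [(-0.8799)(6.326) - (-0.8799)(-3.575)] / 39.24405199 = -8.7118899 / 39.24405199 = -0.222
  phi_hat_2 = [gamma(0) gamma(2) - gamma(1)^2] / det = [(6.326)(-3.575) - (-0.8799)^2] / 39.24405199 = -23.38967401 / 39.24405199 = -0.596
So phi_hat = [-0.2220, -0.5960].
Therefore phi_hat_1 = -0.2220.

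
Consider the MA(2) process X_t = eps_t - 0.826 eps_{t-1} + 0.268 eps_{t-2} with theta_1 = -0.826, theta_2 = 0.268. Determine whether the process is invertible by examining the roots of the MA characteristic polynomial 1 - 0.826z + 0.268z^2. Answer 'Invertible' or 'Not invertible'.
\text{Invertible}

The MA(q) characteristic polynomial is P(z) = 1 - 0.826z + 0.268z^2.
Invertibility requires all roots to lie outside the unit circle, i.e. |z| > 1 for every root.
Set 1 + (-0.826) z + (0.268) z^2 = 0, i.e. a z^2 + b z + c = 0 with a = 0.268, b = -0.826, c = 1.
Discriminant D = b^2 - 4ac = (-0.826)^2 - 4*(0.268)*1 = 0.682276 - (1.072) = -0.389724.
D < 0, so the roots are the complex-conjugate pair z = (-b +/- i sqrt(-D)) / (2a) = 1.541 +/- 1.1647i.
For a conjugate pair |z|^2 = z * conj(z) = (product of roots) = c/a = 1/(0.268) = 3.731343, so |z| = sqrt(3.731343) = 1.9317 for both roots.
Moduli of all roots: 1.9317, 1.9317.
All moduli strictly greater than 1? Yes.
Verdict: Invertible.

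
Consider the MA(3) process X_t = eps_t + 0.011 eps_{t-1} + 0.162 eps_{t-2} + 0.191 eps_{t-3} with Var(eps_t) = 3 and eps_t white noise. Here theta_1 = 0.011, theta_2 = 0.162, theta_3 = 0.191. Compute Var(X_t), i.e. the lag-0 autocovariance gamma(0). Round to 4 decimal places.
\gamma(0) = 3.1885

For an MA(q) process X_t = eps_t + sum_i theta_i eps_{t-i} with
Var(eps_t) = sigma^2, the variance is
  gamma(0) = sigma^2 * (1 + sum_i theta_i^2).
  sum_i theta_i^2 = (0.011)^2 + (0.162)^2 + (0.191)^2 = 0.000121 + 0.026244 + 0.036481 = 0.062846.
  gamma(0) = 3 * (1 + 0.062846) = 3 * 1.062846 = 3.188538, which rounds to 3.1885.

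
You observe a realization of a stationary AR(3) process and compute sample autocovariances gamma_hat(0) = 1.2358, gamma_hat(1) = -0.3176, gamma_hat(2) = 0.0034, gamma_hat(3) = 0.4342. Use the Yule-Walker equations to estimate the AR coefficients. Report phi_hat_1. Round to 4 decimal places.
\hat\phi_{1} = -0.2500

The Yule-Walker equations for an AR(p) process read, in matrix form,
  Gamma_p phi = r_p,   with   (Gamma_p)_{ij} = gamma(|i - j|),
                       (r_p)_i = gamma(i),   i,j = 1..p.
Substitute the sample gammas (Toeplitz matrix and right-hand side of size 3):
  Gamma_p = [[1.2358, -0.3176, 0.0034], [-0.3176, 1.2358, -0.3176], [0.0034, -0.3176, 1.2358]]
  r_p     = [-0.3176, 0.0034, 0.4342]
Written out (R1..R3):
  (R1) 1.2358 phi_1 - 0.3176 phi_2 + 0.0034 phi_3 = -0.3176
  (R2) -0.3176 phi_1 + 1.2358 phi_2 - 0.3176 phi_3 = 0.0034
  (R3) 0.0034 phi_1 - 0.3176 phi_2 + 1.2358 phi_3 = 0.4342
Gaussian elimination:
  R2 <- R2 - (-0.3176/1.2358) R1 = R2 - (-0.257) R1:  1.154177 phi_2 - 0.316726 phi_3 = -0.078223
  R3 <- R3 - (0.0034/1.2358) R1 = R3 - (0.002751) R1:  -0.316726 phi_2 + 1.235791 phi_3 = 0.435074
  R3 <- R3 - (-0.316726/1.154177) R2 = R3 - (-0.274417) R2:  1.148875 phi_3 = 0.413608
Back-substitution:
  phi_hat_3 = 0.413608 / 1.148875 = 0.360011
  phi_hat_2 = (-0.078223 - (-0.316726)(0.360011)) / 1.154177 = 0.031019
  phi_hat_1 = (-0.3176 - (-0.3176)(0.031019) - (0.0034)(0.360011)) / 1.2358 = -0.250018
So phi_hat = [-0.2500, 0.0310, 0.3600].
Therefore phi_hat_1 = -0.2500.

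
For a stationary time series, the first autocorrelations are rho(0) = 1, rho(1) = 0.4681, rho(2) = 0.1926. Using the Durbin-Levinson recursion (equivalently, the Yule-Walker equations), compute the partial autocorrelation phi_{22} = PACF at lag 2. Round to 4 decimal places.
\phi_{22} = -0.0340

The PACF at lag k is phi_{kk}, the last component of the solution
to the Yule-Walker system G_k phi = r_k where
  (G_k)_{ij} = rho(|i - j|), (r_k)_i = rho(i), i,j = 1..k.
Equivalently, Durbin-Levinson gives phi_{kk} iteratively:
  phi_{11} = rho(1)
  phi_{kk} = [rho(k) - sum_{j=1..k-1} phi_{k-1,j} rho(k-j)]
            / [1 - sum_{j=1..k-1} phi_{k-1,j} rho(j)],
  phi_{k,j} = phi_{k-1,j} - phi_{kk} phi_{k-1,k-j},  j = 1..k-1.
Step k = 1:
  phi_11 = rho(1) = 0.4681.
Step k = 2:
  phi_22 = [rho(2) - phi_11 rho(1)] / [1 - phi_11 rho(1)] = [0.1926 - (0.4681)(0.4681)] / [1 - (0.4681)(0.4681)]
         = -0.02651761 / 0.78088239 = -0.034.
Therefore phi_{22} = -0.0340.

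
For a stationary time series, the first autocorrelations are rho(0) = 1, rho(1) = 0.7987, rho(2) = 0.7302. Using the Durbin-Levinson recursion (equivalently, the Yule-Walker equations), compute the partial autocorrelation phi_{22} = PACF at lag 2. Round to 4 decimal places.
\phi_{22} = 0.2549

The PACF at lag k is phi_{kk}, the last component of the solution
to the Yule-Walker system G_k phi = r_k where
  (G_k)_{ij} = rho(|i - j|), (r_k)_i = rho(i), i,j = 1..k.
Equivalently, Durbin-Levinson gives phi_{kk} iteratively:
  phi_{11} = rho(1)
  phi_{kk} = [rho(k) - sum_{j=1..k-1} phi_{k-1,j} rho(k-j)]
            / [1 - sum_{j=1..k-1} phi_{k-1,j} rho(j)],
  phi_{k,j} = phi_{k-1,j} - phi_{kk} phi_{k-1,k-j},  j = 1..k-1.
Step k = 1:
  phi_11 = rho(1) = 0.7987.
Step k = 2:
  phi_22 = [rho(2) - phi_11 rho(1)] / [1 - phi_11 rho(1)] = [0.7302 - (0.7987)(0.7987)] / [1 - (0.7987)(0.7987)]
         = 0.09227831 / 0.36207831 = 0.2549.
Therefore phi_{22} = 0.2549.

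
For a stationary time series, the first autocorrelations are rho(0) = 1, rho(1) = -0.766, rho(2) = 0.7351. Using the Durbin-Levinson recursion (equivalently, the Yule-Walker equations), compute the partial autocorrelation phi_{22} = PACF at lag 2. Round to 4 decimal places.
\phi_{22} = 0.3590

The PACF at lag k is phi_{kk}, the last component of the solution
to the Yule-Walker system G_k phi = r_k where
  (G_k)_{ij} = rho(|i - j|), (r_k)_i = rho(i), i,j = 1..k.
Equivalently, Durbin-Levinson gives phi_{kk} iteratively:
  phi_{11} = rho(1)
  phi_{kk} = [rho(k) - sum_{j=1..k-1} phi_{k-1,j} rho(k-j)]
            / [1 - sum_{j=1..k-1} phi_{k-1,j} rho(j)],
  phi_{k,j} = phi_{k-1,j} - phi_{kk} phi_{k-1,k-j},  j = 1..k-1.
Step k = 1:
  phi_11 = rho(1) = -0.766.
Step k = 2:
  phi_22 = [rho(2) - phi_11 rho(1)] / [1 - phi_11 rho(1)] = [0.7351 - (-0.766)(-0.766)] / [1 - (-0.766)(-0.766)]
         = 0.148344 / 0.413244 = 0.359.
Therefore phi_{22} = 0.3590.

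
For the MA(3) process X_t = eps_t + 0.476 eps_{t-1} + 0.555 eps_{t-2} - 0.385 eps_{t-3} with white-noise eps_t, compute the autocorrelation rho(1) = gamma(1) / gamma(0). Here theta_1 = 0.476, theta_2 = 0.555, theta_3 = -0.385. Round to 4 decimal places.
\rho(1) = 0.3129

For an MA(q) process with theta_0 = 1, the autocovariance is
  gamma(k) = sigma^2 * sum_{i=0..q-k} theta_i * theta_{i+k},
and rho(k) = gamma(k) / gamma(0). Sigma^2 cancels.
  numerator   = (1)*(0.476) + (0.476)*(0.555) + (0.555)*(-0.385) = 0.526505.
  denominator = (1)^2 + (0.476)^2 + (0.555)^2 + (-0.385)^2 = 1.682826.
  rho(1) = 0.526505 / 1.682826 = 0.3129.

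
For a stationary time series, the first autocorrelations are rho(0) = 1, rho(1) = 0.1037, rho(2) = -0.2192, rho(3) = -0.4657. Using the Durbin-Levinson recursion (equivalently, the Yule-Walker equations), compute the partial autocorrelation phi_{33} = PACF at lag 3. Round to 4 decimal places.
\phi_{33} = -0.4420

The PACF at lag k is phi_{kk}, the last component of the solution
to the Yule-Walker system G_k phi = r_k where
  (G_k)_{ij} = rho(|i - j|), (r_k)_i = rho(i), i,j = 1..k.
Equivalently, Durbin-Levinson gives phi_{kk} iteratively:
  phi_{11} = rho(1)
  phi_{kk} = [rho(k) - sum_{j=1..k-1} phi_{k-1,j} rho(k-j)]
            / [1 - sum_{j=1..k-1} phi_{k-1,j} rho(j)],
  phi_{k,j} = phi_{k-1,j} - phi_{kk} phi_{k-1,k-j},  j = 1..k-1.
Step k = 1:
  phi_11 = rho(1) = 0.1037.
Step k = 2:
  phi_22 = [rho(2) - phi_11 rho(1)] / [1 - phi_11 rho(1)] = [-0.2192 - (0.1037)(0.1037)] / [1 - (0.1037)(0.1037)]
         = -0.22995369 / 0.98924631 = -0.232453.
  Update: phi_21 = phi_11 - phi_22 phi_11 = 0.1037 - (-0.232453)(0.1037) = 0.127805.
Step k = 3:
  phi_33 = [rho(3) - phi_21 rho(2) - phi_22 rho(1)] / [1 - phi_21 rho(1) - phi_22 rho(2)]
    numerator   = -0.4657 - (0.127805)(-0.2192) - (-0.232453)(0.1037) = -0.41357963
    denominator = 1 - (0.127805)(0.1037) - (-0.232453)(-0.2192) = 0.93579279
  phi_33 = -0.41357963 / 0.93579279 = -0.442.
Therefore phi_{33} = -0.4420.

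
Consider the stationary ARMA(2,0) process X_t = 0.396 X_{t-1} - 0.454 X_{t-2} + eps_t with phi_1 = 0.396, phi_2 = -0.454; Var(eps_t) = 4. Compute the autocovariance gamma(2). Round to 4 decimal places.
\gamma(2) = -1.8838

Multiply the model equation by X_{t-k} and take expectations. With theta_0 = psi_0 = 1 and psi_j the MA(infinity) weights, this gives
  gamma(k) - sum_i phi_i gamma(k-i) = c_k,
  c_k = sigma^2 * sum_{j=k..q} theta_j psi_{j-k}   (c_k = 0 for k > q),
using gamma(-m) = gamma(m).
Pure AR (q = 0): c_0 = sigma^2 = 4, c_k = 0 for k >= 1.
Equations for k = 0, 1, 2 (AR order 2, c_2 = 0):
  (E0) gamma(0) = phi_1 gamma(1) + phi_2 gamma(2) + c_0
  (E1) gamma(1) = phi_1 gamma(0) + phi_2 gamma(1) + c_1
  (E2) gamma(2) = phi_1 gamma(1) + phi_2 gamma(0)
From (E1): gamma(1) = A gamma(0) + B with
  A = phi_1 / (1 - phi_2) = 0.396 / 1.454 = 0.272352,   B = c_1 / (1 - phi_2) = 0 / 1.454 = 0.
Insert (E2) into (E0): gamma(0) (1 - phi_2^2) = phi_1 (1 + phi_2) gamma(1) + c_0.
  phi_1 (1 + phi_2) = (0.396)(0.546) = 0.216216,   1 - phi_2^2 = 0.793884.
Replace gamma(1) by A gamma(0) + B and collect gamma(0):
  gamma(0) [0.793884 - (0.216216)(0.272352)] = c_0 = 4
  gamma(0) * 0.734997 = 4
  gamma(0) = 4 / 0.734997 = 5.442198.
  gamma(1) = A gamma(0) = (0.272352)(5.442198) = 1.482194.
  gamma(2) = phi_1 gamma(1) + phi_2 gamma(0) = (0.396)(1.482194) + (-0.454)(5.442198) = -1.883809.
Therefore gamma(2) = -1.8838 (to 4 decimal places).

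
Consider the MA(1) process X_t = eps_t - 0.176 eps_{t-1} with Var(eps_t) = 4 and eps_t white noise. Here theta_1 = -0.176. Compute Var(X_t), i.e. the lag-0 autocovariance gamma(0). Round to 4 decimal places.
\gamma(0) = 4.1239

For an MA(q) process X_t = eps_t + sum_i theta_i eps_{t-i} with
Var(eps_t) = sigma^2, the variance is
  gamma(0) = sigma^2 * (1 + sum_i theta_i^2).
  sum_i theta_i^2 = (-0.176)^2 = 0.030976.
  gamma(0) = 4 * (1 + 0.030976) = 4 * 1.030976 = 4.123904, which rounds to 4.1239.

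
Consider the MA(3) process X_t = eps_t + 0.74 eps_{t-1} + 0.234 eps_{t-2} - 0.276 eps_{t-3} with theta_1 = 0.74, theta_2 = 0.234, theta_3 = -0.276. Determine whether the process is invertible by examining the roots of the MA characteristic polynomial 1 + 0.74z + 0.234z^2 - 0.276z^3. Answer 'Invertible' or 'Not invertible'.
\text{Invertible}

The MA(q) characteristic polynomial is P(z) = 1 + 0.74z + 0.234z^2 - 0.276z^3.
Invertibility requires all roots to lie outside the unit circle, i.e. |z| > 1 for every root.
Degree 3: look for a simple real root z0 first, then factor out (1 - z/z0) and solve the remaining quadratic.
Testing z0 = 2.5: P(2.5) = 1 + (0.74)(2.5) + (0.234)(2.5)^2 + (-0.276)(2.5)^3
  = 1 + (1.85) + (1.4625) + (-4.3125) = 0.  So z_0 = 2.5 is a root, |z_0| = 2.5.
Divide out the factor (1 - 0.4 z) = (1 - z/z0) (since 1/z0 = 0.4):
  P(z) = (1 - 0.4 z)(1 + (1.14) z + (0.69) z^2)
  [check: z-coef 1.14 - (0.4) = 0.74; z^2-coef 0.69 - (0.4)(1.14) = 0.234; z^3-coef -(0.4)(0.69) = -0.276.]
Remaining roots from the quadratic factor 1 + (1.14) z + (0.69) z^2:
  Set 1 + (1.14) z + (0.69) z^2 = 0, i.e. a z^2 + b z + c = 0 with a = 0.69, b = 1.14, c = 1.
  Discriminant D = b^2 - 4ac = (1.14)^2 - 4*(0.69)*1 = 1.2996 - (2.76) = -1.4604.
  D < 0, so the roots are the complex-conjugate pair z = (-b +/- i sqrt(-D)) / (2a) = -0.8261 +/- 0.8757i.
  For a conjugate pair |z|^2 = z * conj(z) = (product of roots) = c/a = 1/(0.69) = 1.449275, so |z| = sqrt(1.449275) = 1.2039 for both roots.
Moduli of all roots: 2.5000, 1.2039, 1.2039.
All moduli strictly greater than 1? Yes.
Verdict: Invertible.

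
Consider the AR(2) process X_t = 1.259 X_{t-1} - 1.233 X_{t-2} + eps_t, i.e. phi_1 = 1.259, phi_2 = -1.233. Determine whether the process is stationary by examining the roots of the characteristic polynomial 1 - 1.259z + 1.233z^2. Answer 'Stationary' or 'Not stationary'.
\text{Not stationary}

The AR(p) characteristic polynomial is P(z) = 1 - 1.259z + 1.233z^2.
Stationarity requires all roots to lie outside the unit circle, i.e. |z| > 1 for every root.
Set 1 + (-1.259) z + (1.233) z^2 = 0, i.e. a z^2 + b z + c = 0 with a = 1.233, b = -1.259, c = 1.
Discriminant D = b^2 - 4ac = (-1.259)^2 - 4*(1.233)*1 = 1.585081 - (4.932) = -3.346919.
D < 0, so the roots are the complex-conjugate pair z = (-b +/- i sqrt(-D)) / (2a) = 0.5105 +/- 0.7419i.
For a conjugate pair |z|^2 = z * conj(z) = (product of roots) = c/a = 1/(1.233) = 0.81103, so |z| = sqrt(0.81103) = 0.9006 for both roots.
Moduli of all roots: 0.9006, 0.9006.
All moduli strictly greater than 1? No.
Verdict: Not stationary.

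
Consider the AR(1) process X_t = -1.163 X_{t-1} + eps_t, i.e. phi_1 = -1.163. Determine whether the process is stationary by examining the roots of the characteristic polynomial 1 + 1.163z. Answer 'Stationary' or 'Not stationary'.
\text{Not stationary}

The AR(p) characteristic polynomial is P(z) = 1 + 1.163z.
Stationarity requires all roots to lie outside the unit circle, i.e. |z| > 1 for every root.
This is linear in z: 1 + (1.163) z = 0  =>  z = -1/(1.163) = -0.859845,  |z| = 0.859845.
Moduli of all roots: 0.8598.
All moduli strictly greater than 1? No.
Verdict: Not stationary.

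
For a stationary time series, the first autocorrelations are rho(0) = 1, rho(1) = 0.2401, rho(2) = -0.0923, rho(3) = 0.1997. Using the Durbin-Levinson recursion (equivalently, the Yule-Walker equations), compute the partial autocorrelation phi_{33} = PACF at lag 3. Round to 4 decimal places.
\phi_{33} = 0.2870

The PACF at lag k is phi_{kk}, the last component of the solution
to the Yule-Walker system G_k phi = r_k where
  (G_k)_{ij} = rho(|i - j|), (r_k)_i = rho(i), i,j = 1..k.
Equivalently, Durbin-Levinson gives phi_{kk} iteratively:
  phi_{11} = rho(1)
  phi_{kk} = [rho(k) - sum_{j=1..k-1} phi_{k-1,j} rho(k-j)]
            / [1 - sum_{j=1..k-1} phi_{k-1,j} rho(j)],
  phi_{k,j} = phi_{k-1,j} - phi_{kk} phi_{k-1,k-j},  j = 1..k-1.
Step k = 1:
  phi_11 = rho(1) = 0.2401.
Step k = 2:
  phi_22 = [rho(2) - phi_11 rho(1)] / [1 - phi_11 rho(1)] = [-0.0923 - (0.2401)(0.2401)] / [1 - (0.2401)(0.2401)]
         = -0.14994801 / 0.94235199 = -0.159121.
  Update: phi_21 = phi_11 - phi_22 phi_11 = 0.2401 - (-0.159121)(0.2401) = 0.278305.
Step k = 3:
  phi_33 = [rho(3) - phi_21 rho(2) - phi_22 rho(1)] / [1 - phi_21 rho(1) - phi_22 rho(2)]
    numerator   = 0.1997 - (0.278305)(-0.0923) - (-0.159121)(0.2401) = 0.2635925
    denominator = 1 - (0.278305)(0.2401) - (-0.159121)(-0.0923) = 0.91849211
  phi_33 = 0.2635925 / 0.91849211 = 0.287.
Therefore phi_{33} = 0.2870.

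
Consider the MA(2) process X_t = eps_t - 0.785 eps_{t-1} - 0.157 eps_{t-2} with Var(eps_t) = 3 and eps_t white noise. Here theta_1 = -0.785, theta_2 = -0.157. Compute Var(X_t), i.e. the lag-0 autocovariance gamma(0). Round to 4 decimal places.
\gamma(0) = 4.9226

For an MA(q) process X_t = eps_t + sum_i theta_i eps_{t-i} with
Var(eps_t) = sigma^2, the variance is
  gamma(0) = sigma^2 * (1 + sum_i theta_i^2).
  sum_i theta_i^2 = (-0.785)^2 + (-0.157)^2 = 0.616225 + 0.024649 = 0.640874.
  gamma(0) = 3 * (1 + 0.640874) = 3 * 1.640874 = 4.922622, which rounds to 4.9226.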